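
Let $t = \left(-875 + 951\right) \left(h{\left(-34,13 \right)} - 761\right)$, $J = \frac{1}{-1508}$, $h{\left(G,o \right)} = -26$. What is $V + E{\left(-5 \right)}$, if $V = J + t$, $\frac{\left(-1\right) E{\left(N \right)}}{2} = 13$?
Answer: $- \frac{90235705}{1508} \approx -59838.0$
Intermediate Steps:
$E{\left(N \right)} = -26$ ($E{\left(N \right)} = \left(-2\right) 13 = -26$)
$J = - \frac{1}{1508} \approx -0.00066313$
$t = -59812$ ($t = \left(-875 + 951\right) \left(-26 - 761\right) = 76 \left(-787\right) = -59812$)
$V = - \frac{90196497}{1508}$ ($V = - \frac{1}{1508} - 59812 = - \frac{90196497}{1508} \approx -59812.0$)
$V + E{\left(-5 \right)} = - \frac{90196497}{1508} - 26 = - \frac{90235705}{1508}$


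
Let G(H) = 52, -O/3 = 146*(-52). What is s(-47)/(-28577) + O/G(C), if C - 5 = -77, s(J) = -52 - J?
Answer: 12516731/28577 ≈ 438.00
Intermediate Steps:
O = 22776 (O = -438*(-52) = -3*(-7592) = 22776)
C = -72 (C = 5 - 77 = -72)
s(-47)/(-28577) + O/G(C) = (-52 - 1*(-47))/(-28577) + 22776/52 = (-52 + 47)*(-1/28577) + 22776*(1/52) = -5*(-1/28577) + 438 = 5/28577 + 438 = 12516731/28577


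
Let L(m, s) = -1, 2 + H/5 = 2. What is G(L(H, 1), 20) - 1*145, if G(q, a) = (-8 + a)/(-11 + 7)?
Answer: -148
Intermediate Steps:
H = 0 (H = -10 + 5*2 = -10 + 10 = 0)
G(q, a) = 2 - a/4 (G(q, a) = (-8 + a)/(-4) = (-8 + a)*(-¼) = 2 - a/4)
G(L(H, 1), 20) - 1*145 = (2 - ¼*20) - 1*145 = (2 - 5) - 145 = -3 - 145 = -148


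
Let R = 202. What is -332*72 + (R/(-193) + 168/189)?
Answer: -41521522/1737 ≈ -23904.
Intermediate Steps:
-332*72 + (R/(-193) + 168/189) = -332*72 + (202/(-193) + 168/189) = -23904 + (202*(-1/193) + 168*(1/189)) = -23904 + (-202/193 + 8/9) = -23904 - 274/1737 = -41521522/1737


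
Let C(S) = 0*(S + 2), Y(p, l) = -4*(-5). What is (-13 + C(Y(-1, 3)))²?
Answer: 169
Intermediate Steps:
Y(p, l) = 20
C(S) = 0 (C(S) = 0*(2 + S) = 0)
(-13 + C(Y(-1, 3)))² = (-13 + 0)² = (-13)² = 169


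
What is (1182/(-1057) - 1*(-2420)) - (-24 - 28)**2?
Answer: -301370/1057 ≈ -285.12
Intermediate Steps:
(1182/(-1057) - 1*(-2420)) - (-24 - 28)**2 = (1182*(-1/1057) + 2420) - 1*(-52)**2 = (-1182/1057 + 2420) - 1*2704 = 2556758/1057 - 2704 = -301370/1057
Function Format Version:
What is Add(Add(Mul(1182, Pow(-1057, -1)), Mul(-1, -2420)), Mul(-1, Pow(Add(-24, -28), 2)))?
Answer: Rational(-301370, 1057) ≈ -285.12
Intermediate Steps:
Add(Add(Mul(1182, Pow(-1057, -1)), Mul(-1, -2420)), Mul(-1, Pow(Add(-24, -28), 2))) = Add(Add(Mul(1182, Rational(-1, 1057)), 2420), Mul(-1, Pow(-52, 2))) = Add(Add(Rational(-1182, 1057), 2420), Mul(-1, 2704)) = Add(Rational(2556758, 1057), -2704) = Rational(-301370, 1057)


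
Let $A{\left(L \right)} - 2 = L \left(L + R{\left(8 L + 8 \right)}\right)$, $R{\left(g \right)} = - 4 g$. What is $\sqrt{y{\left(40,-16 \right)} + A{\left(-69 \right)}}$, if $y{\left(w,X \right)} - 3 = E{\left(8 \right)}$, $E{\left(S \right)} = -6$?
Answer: $2 i \sqrt{36346} \approx 381.29 i$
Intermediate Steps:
$A{\left(L \right)} = 2 + L \left(-32 - 31 L\right)$ ($A{\left(L \right)} = 2 + L \left(L - 4 \left(8 L + 8\right)\right) = 2 + L \left(L - 4 \left(8 + 8 L\right)\right) = 2 + L \left(L - \left(32 + 32 L\right)\right) = 2 + L \left(-32 - 31 L\right)$)
$y{\left(w,X \right)} = -3$ ($y{\left(w,X \right)} = 3 - 6 = -3$)
$\sqrt{y{\left(40,-16 \right)} + A{\left(-69 \right)}} = \sqrt{-3 - \left(-2210 + 147591\right)} = \sqrt{-3 + \left(2 + 2208 - 147591\right)} = \sqrt{-3 - 145381} = \sqrt{-145384} = 2 i \sqrt{36346}$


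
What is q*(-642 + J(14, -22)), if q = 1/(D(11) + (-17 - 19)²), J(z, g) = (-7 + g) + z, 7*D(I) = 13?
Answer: -4599/9085 ≈ -0.50622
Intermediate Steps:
D(I) = 13/7 (D(I) = (⅐)*13 = 13/7)
J(z, g) = -7 + g + z
q = 7/9085 (q = 1/(13/7 + (-17 - 19)²) = 1/(13/7 + (-36)²) = 1/(13/7 + 1296) = 1/(9085/7) = 7/9085 ≈ 0.00077050)
q*(-642 + J(14, -22)) = 7*(-642 + (-7 - 22 + 14))/9085 = 7*(-642 - 15)/9085 = (7/9085)*(-657) = -4599/9085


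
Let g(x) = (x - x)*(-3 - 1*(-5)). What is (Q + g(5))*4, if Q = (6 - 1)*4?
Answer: 80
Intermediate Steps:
Q = 20 (Q = 5*4 = 20)
g(x) = 0 (g(x) = 0*(-3 + 5) = 0*2 = 0)
(Q + g(5))*4 = (20 + 0)*4 = 20*4 = 80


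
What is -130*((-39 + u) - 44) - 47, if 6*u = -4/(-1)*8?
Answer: 30149/3 ≈ 10050.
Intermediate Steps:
u = 16/3 (u = (-4/(-1)*8)/6 = (-4*(-1)*8)/6 = (4*8)/6 = (⅙)*32 = 16/3 ≈ 5.3333)
-130*((-39 + u) - 44) - 47 = -130*((-39 + 16/3) - 44) - 47 = -130*(-101/3 - 44) - 47 = -130*(-233/3) - 47 = 30290/3 - 47 = 30149/3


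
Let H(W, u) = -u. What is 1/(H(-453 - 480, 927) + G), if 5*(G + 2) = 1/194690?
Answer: -973450/904335049 ≈ -0.0010764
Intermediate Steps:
G = -1946899/973450 (G = -2 + (1/5)/194690 = -2 + (1/5)*(1/194690) = -2 + 1/973450 = -1946899/973450 ≈ -2.0000)
1/(H(-453 - 480, 927) + G) = 1/(-1*927 - 1946899/973450) = 1/(-927 - 1946899/973450) = 1/(-904335049/973450) = -973450/904335049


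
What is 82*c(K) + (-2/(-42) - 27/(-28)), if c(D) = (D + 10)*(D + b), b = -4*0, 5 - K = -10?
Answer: 2583085/84 ≈ 30751.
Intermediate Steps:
K = 15 (K = 5 - 1*(-10) = 5 + 10 = 15)
b = 0
c(D) = D*(10 + D) (c(D) = (D + 10)*(D + 0) = (10 + D)*D = D*(10 + D))
82*c(K) + (-2/(-42) - 27/(-28)) = 82*(15*(10 + 15)) + (-2/(-42) - 27/(-28)) = 82*(15*25) + (-2*(-1/42) - 27*(-1/28)) = 82*375 + (1/21 + 27/28) = 30750 + 85/84 = 2583085/84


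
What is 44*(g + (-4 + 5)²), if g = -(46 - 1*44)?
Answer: -44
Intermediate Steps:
g = -2 (g = -(46 - 44) = -1*2 = -2)
44*(g + (-4 + 5)²) = 44*(-2 + (-4 + 5)²) = 44*(-2 + 1²) = 44*(-2 + 1) = 44*(-1) = -44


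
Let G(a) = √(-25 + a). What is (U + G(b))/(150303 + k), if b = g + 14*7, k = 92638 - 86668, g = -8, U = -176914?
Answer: -176914/156273 + √65/156273 ≈ -1.1320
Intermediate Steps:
k = 5970
b = 90 (b = -8 + 14*7 = -8 + 98 = 90)
(U + G(b))/(150303 + k) = (-176914 + √(-25 + 90))/(150303 + 5970) = (-176914 + √65)/156273 = (-176914 + √65)*(1/156273) = -176914/156273 + √65/156273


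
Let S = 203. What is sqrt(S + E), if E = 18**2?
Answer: sqrt(527) ≈ 22.956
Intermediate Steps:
E = 324
sqrt(S + E) = sqrt(203 + 324) = sqrt(527)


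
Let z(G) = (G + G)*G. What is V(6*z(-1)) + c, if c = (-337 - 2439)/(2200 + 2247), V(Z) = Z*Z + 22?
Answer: 735426/4447 ≈ 165.38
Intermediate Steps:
z(G) = 2*G**2 (z(G) = (2*G)*G = 2*G**2)
V(Z) = 22 + Z**2 (V(Z) = Z**2 + 22 = 22 + Z**2)
c = -2776/4447 ≈ -0.62424
V(6*z(-1)) + c = (22 + (6*(2*(-1)**2))**2) - 2776/4447 = (22 + (6*(2*1))**2) - 2776/4447 = (22 + (6*2)**2) - 2776/4447 = (22 + 12**2) - 2776/4447 = (22 + 144) - 2776/4447 = 166 - 2776/4447 = 735426/4447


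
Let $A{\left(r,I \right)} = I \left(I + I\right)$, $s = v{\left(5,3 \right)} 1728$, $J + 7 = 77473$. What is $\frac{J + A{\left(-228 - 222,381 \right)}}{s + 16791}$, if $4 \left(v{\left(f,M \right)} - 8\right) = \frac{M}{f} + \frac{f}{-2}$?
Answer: $\frac{612980}{49657} \approx 12.344$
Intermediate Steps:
$J = 77466$ ($J = -7 + 77473 = 77466$)
$v{\left(f,M \right)} = 8 - \frac{f}{8} + \frac{M}{4 f}$ ($v{\left(f,M \right)} = 8 + \frac{\frac{M}{f} + \frac{f}{-2}}{4} = 8 + \frac{\frac{M}{f} + f \left(- \frac{1}{2}\right)}{4} = 8 + \frac{\frac{M}{f} - \frac{f}{2}}{4} = 8 + \frac{- \frac{f}{2} + \frac{M}{f}}{4} = 8 + \left(- \frac{f}{8} + \frac{M}{4 f}\right) = 8 - \frac{f}{8} + \frac{M}{4 f}$)
$s = \frac{65016}{5}$ ($s = \left(8 - \frac{5}{8} + \frac{1}{4} \cdot 3 \cdot \frac{1}{5}\right) 1728 = \left(8 - \frac{5}{8} + \frac{3}{20}\right) 1728 = \frac{301}{40} \cdot 1728 = \frac{65016}{5} \approx 13003.0$)
$A{\left(r,I \right)} = 2 I^{2}$ ($A{\left(r,I \right)} = I 2 I = 2 I^{2}$)
$\frac{J + A{\left(-228 - 222,381 \right)}}{s + 16791} = \frac{77466 + 2 \cdot 381^{2}}{\frac{65016}{5} + 16791} = \frac{77466 + 2 \cdot 145161}{\frac{148971}{5}} = \left(77466 + 290322\right) \frac{5}{148971} = 367788 \cdot \frac{5}{148971} = \frac{612980}{49657}$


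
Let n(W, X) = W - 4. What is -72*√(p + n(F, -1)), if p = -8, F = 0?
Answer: -144*I*√3 ≈ -249.42*I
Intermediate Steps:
n(W, X) = -4 + W
-72*√(p + n(F, -1)) = -72*√(-8 + (-4 + 0)) = -72*√(-8 - 4) = -144*I*√3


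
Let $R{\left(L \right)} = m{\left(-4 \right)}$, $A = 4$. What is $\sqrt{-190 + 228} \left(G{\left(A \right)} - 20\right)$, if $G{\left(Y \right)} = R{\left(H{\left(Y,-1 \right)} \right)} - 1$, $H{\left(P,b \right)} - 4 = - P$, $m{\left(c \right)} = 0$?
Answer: $- 21 \sqrt{38} \approx -129.45$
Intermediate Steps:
$H{\left(P,b \right)} = 4 - P$
$R{\left(L \right)} = 0$
$G{\left(Y \right)} = -1$ ($G{\left(Y \right)} = 0 - 1 = -1$)
$\sqrt{-190 + 228} \left(G{\left(A \right)} - 20\right) = \sqrt{-190 + 228} \left(-1 - 20\right) = \sqrt{38} \left(-1 - 20\right) = \sqrt{38} \left(-21\right) = - 21 \sqrt{38}$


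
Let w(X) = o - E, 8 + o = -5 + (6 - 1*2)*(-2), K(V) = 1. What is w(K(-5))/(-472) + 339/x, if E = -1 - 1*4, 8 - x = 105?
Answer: -19807/5723 ≈ -3.4609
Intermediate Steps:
x = -97 (x = 8 - 1*105 = 8 - 105 = -97)
o = -21 (o = -8 + (-5 + (6 - 1*2)*(-2)) = -8 + (-5 + (6 - 2)*(-2)) = -8 + (-5 + 4*(-2)) = -8 + (-5 - 8) = -8 - 13 = -21)
E = -5 (E = -1 - 4 = -5)
w(X) = -16 (w(X) = -21 - 1*(-5) = -21 + 5 = -16)
w(K(-5))/(-472) + 339/x = -16/(-472) + 339/(-97) = -16*(-1/472) + 339*(-1/97) = 2/59 - 339/97 = -19807/5723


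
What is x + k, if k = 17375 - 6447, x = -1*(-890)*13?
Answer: 22498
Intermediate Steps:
x = 11570 (x = 890*13 = 11570)
k = 10928
x + k = 11570 + 10928 = 22498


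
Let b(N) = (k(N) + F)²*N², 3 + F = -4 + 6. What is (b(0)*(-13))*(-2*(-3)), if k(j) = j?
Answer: 0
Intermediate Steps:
F = -1 (F = -3 + (-4 + 6) = -3 + 2 = -1)
b(N) = N²*(-1 + N)² (b(N) = (N - 1)²*N² = (-1 + N)²*N² = N²*(-1 + N)²)
(b(0)*(-13))*(-2*(-3)) = ((0²*(-1 + 0)²)*(-13))*(-2*(-3)) = ((0*(-1)²)*(-13))*6 = ((0*1)*(-13))*6 = (0*(-13))*6 = 0*6 = 0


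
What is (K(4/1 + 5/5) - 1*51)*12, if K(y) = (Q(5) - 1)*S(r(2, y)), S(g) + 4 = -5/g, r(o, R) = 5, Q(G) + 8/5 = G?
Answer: -756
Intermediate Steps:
Q(G) = -8/5 + G
S(g) = -4 - 5/g
K(y) = -12 (K(y) = ((-8/5 + 5) - 1)*(-4 - 5/5) = (17/5 - 1)*(-4 - 5*⅕) = 12*(-4 - 1)/5 = (12/5)*(-5) = -12)
(K(4/1 + 5/5) - 1*51)*12 = (-12 - 1*51)*12 = (-12 - 51)*12 = -63*12 = -756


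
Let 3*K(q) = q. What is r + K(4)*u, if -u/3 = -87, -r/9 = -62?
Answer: 906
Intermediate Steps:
r = 558 (r = -9*(-62) = 558)
u = 261 (u = -3*(-87) = 261)
K(q) = q/3
r + K(4)*u = 558 + ((⅓)*4)*261 = 558 + (4/3)*261 = 558 + 348 = 906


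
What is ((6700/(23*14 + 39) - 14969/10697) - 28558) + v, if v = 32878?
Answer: 881497449/203243 ≈ 4337.2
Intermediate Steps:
((6700/(23*14 + 39) - 14969/10697) - 28558) + v = ((6700/(23*14 + 39) - 14969/10697) - 28558) + 32878 = ((6700/(322 + 39) - 14969*1/10697) - 28558) + 32878 = ((6700/361 - 14969/10697) - 28558) + 32878 = (3487689/203243 - 28558) + 32878 = -5800725905/203243 + 32878 = 881497449/203243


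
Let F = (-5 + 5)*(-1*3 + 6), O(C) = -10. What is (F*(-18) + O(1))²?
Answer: 100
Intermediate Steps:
F = 0 (F = 0*(-3 + 6) = 0*3 = 0)
(F*(-18) + O(1))² = (0*(-18) - 10)² = (0 - 10)² = (-10)² = 100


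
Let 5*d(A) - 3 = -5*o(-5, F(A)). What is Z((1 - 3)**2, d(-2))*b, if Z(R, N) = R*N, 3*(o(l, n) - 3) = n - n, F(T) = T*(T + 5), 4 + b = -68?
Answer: 3456/5 ≈ 691.20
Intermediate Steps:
b = -72 (b = -4 - 68 = -72)
F(T) = T*(5 + T)
o(l, n) = 3 (o(l, n) = 3 + (n - n)/3 = 3 + (1/3)*0 = 3 + 0 = 3)
d(A) = -12/5 (d(A) = 3/5 + (-5*3)/5 = 3/5 + (1/5)*(-15) = 3/5 - 3 = -12/5)
Z(R, N) = N*R
Z((1 - 3)**2, d(-2))*b = -12*(1 - 3)**2/5*(-72) = -12/5*(-2)**2*(-72) = -12/5*4*(-72) = -48/5*(-72) = 3456/5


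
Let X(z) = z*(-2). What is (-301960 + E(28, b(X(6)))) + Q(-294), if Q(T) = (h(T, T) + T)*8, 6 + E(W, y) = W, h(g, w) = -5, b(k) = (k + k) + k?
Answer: -304330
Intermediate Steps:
X(z) = -2*z
b(k) = 3*k (b(k) = 2*k + k = 3*k)
E(W, y) = -6 + W
Q(T) = -40 + 8*T (Q(T) = (-5 + T)*8 = -40 + 8*T)
(-301960 + E(28, b(X(6)))) + Q(-294) = (-301960 + (-6 + 28)) + (-40 + 8*(-294)) = (-301960 + 22) + (-40 - 2352) = -301938 - 2392 = -304330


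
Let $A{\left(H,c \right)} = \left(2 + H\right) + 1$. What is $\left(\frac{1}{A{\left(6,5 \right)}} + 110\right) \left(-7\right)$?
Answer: $- \frac{6937}{9} \approx -770.78$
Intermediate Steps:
$A{\left(H,c \right)} = 3 + H$
$\left(\frac{1}{A{\left(6,5 \right)}} + 110\right) \left(-7\right) = \left(\frac{1}{3 + 6} + 110\right) \left(-7\right) = \left(\frac{1}{9} + 110\right) \left(-7\right) = \frac{991}{9} \left(-7\right) = - \frac{6937}{9}$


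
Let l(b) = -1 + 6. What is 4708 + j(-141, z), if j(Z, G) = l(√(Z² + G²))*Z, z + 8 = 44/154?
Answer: 4003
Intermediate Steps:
z = -54/7 (z = -8 + 44/154 = -8 + 44*(1/154) = -8 + 2/7 = -54/7 ≈ -7.7143)
l(b) = 5
j(Z, G) = 5*Z
4708 + j(-141, z) = 4708 + 5*(-141) = 4708 - 705 = 4003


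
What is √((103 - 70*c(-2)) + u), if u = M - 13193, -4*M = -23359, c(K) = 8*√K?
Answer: √(-29001 - 2240*I*√2)/2 ≈ 4.6436 - 85.275*I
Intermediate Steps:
M = 23359/4 (M = -¼*(-23359) = 23359/4 ≈ 5839.8)
u = -29413/4 (u = 23359/4 - 13193 = -29413/4 ≈ -7353.3)
√((103 - 70*c(-2)) + u) = √((103 - 560*√(-2)) - 29413/4) = √((103 - 560*I*√2) - 29413/4) = √(-29001/4 - 560*I*√2)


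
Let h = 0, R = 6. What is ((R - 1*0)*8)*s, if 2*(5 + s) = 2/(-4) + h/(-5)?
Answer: -252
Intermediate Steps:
s = -21/4 (s = -5 + (2/(-4) + 0/(-5))/2 = -5 + (2*(-¼) + 0*(-⅕))/2 = -5 + (-½ + 0)/2 = -5 + (½)*(-½) = -5 - ¼ = -21/4 ≈ -5.2500)
((R - 1*0)*8)*s = ((6 - 1*0)*8)*(-21/4) = ((6 + 0)*8)*(-21/4) = (6*8)*(-21/4) = 48*(-21/4) = -252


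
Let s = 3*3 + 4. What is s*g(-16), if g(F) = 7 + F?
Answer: -117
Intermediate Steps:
s = 13 (s = 9 + 4 = 13)
s*g(-16) = 13*(7 - 16) = 13*(-9) = -117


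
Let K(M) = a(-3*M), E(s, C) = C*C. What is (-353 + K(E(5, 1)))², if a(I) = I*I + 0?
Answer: 118336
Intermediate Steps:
E(s, C) = C²
a(I) = I² (a(I) = I² + 0 = I²)
K(M) = 9*M² (K(M) = (-3*M)² = 9*M²)
(-353 + K(E(5, 1)))² = (-353 + 9*(1²)²)² = (-353 + 9*1²)² = (-353 + 9*1)² = (-353 + 9)² = (-344)² = 118336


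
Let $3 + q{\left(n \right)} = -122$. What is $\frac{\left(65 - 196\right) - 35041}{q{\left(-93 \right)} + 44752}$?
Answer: $- \frac{35172}{44627} \approx -0.78813$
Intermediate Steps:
$q{\left(n \right)} = -125$ ($q{\left(n \right)} = -3 - 122 = -125$)
$\frac{\left(65 - 196\right) - 35041}{q{\left(-93 \right)} + 44752} = \frac{\left(65 - 196\right) - 35041}{-125 + 44752} = \frac{\left(65 - 196\right) - 35041}{44627} = \left(-131 - 35041\right) \frac{1}{44627} = \left(-35172\right) \frac{1}{44627} = - \frac{35172}{44627}$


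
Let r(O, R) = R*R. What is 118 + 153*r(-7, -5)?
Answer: 3943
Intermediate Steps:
r(O, R) = R²
118 + 153*r(-7, -5) = 118 + 153*(-5)² = 118 + 153*25 = 118 + 3825 = 3943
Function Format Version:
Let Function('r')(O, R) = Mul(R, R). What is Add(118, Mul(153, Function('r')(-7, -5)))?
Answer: 3943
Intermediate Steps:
Function('r')(O, R) = Pow(R, 2)
Add(118, Mul(153, Function('r')(-7, -5))) = Add(118, Mul(153, Pow(-5, 2))) = Add(118, Mul(153, 25)) = Add(118, 3825) = 3943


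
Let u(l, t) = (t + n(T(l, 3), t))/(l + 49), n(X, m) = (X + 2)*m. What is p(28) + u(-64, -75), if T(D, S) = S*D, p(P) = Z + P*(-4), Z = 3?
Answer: -1054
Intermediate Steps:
p(P) = 3 - 4*P (p(P) = 3 + P*(-4) = 3 - 4*P)
T(D, S) = D*S
n(X, m) = m*(2 + X) (n(X, m) = (2 + X)*m = m*(2 + X))
u(l, t) = (t + t*(2 + 3*l))/(49 + l) (u(l, t) = (t + t*(2 + l*3))/(l + 49) = (t + t*(2 + 3*l))/(49 + l))
p(28) + u(-64, -75) = (3 - 4*28) + 3*(-75)*(1 - 64)/(49 - 64) = (3 - 112) + 3*(-75)*(-63)/(-15) = -109 + 3*(-75)*(-1/15)*(-63) = -109 - 945 = -1054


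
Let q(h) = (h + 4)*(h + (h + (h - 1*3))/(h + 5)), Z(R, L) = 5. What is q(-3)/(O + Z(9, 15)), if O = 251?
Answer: -15/512 ≈ -0.029297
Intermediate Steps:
q(h) = (4 + h)*(h + (-3 + 2*h)/(5 + h)) (q(h) = (4 + h)*(h + (h + (h - 3))/(5 + h)) = (4 + h)*(h + (h + (-3 + h))/(5 + h)) = (4 + h)*(h + (-3 + 2*h)/(5 + h)))
q(-3)/(O + Z(9, 15)) = ((-12 + (-3)³ + 11*(-3)² + 25*(-3))/(5 - 3))/(251 + 5) = ((-12 - 27 + 11*9 - 75)/2)/256 = ((-12 - 27 + 99 - 75)/2)/256 = ((½)*(-15))/256 = (1/256)*(-15/2) = -15/512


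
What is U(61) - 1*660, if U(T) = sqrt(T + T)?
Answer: -660 + sqrt(122) ≈ -648.96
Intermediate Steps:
U(T) = sqrt(2)*sqrt(T) (U(T) = sqrt(2*T) = sqrt(2)*sqrt(T))
U(61) - 1*660 = sqrt(2)*sqrt(61) - 1*660 = sqrt(122) - 660 = -660 + sqrt(122)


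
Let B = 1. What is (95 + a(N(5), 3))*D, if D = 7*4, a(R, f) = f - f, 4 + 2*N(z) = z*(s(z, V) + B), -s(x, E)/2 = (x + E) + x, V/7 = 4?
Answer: 2660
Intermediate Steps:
V = 28 (V = 7*4 = 28)
s(x, E) = -4*x - 2*E (s(x, E) = -2*((x + E) + x) = -2*((E + x) + x) = -2*(E + 2*x) = -4*x - 2*E)
N(z) = -2 + z*(-55 - 4*z)/2 (N(z) = -2 + (z*((-4*z - 2*28) + 1))/2 = -2 + (z*((-4*z - 56) + 1))/2 = -2 + (z*((-56 - 4*z) + 1))/2 = -2 + (z*(-55 - 4*z))/2 = -2 + z*(-55 - 4*z)/2)
a(R, f) = 0
D = 28
(95 + a(N(5), 3))*D = (95 + 0)*28 = 95*28 = 2660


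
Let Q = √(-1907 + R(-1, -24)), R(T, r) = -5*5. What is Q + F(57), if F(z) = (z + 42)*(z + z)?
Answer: 11286 + 2*I*√483 ≈ 11286.0 + 43.955*I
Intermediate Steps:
R(T, r) = -25
F(z) = 2*z*(42 + z) (F(z) = (42 + z)*(2*z) = 2*z*(42 + z))
Q = 2*I*√483 (Q = √(-1907 - 25) = √(-1932) = 2*I*√483 ≈ 43.955*I)
Q + F(57) = 2*I*√483 + 2*57*(42 + 57) = 2*I*√483 + 2*57*99 = 2*I*√483 + 11286 = 11286 + 2*I*√483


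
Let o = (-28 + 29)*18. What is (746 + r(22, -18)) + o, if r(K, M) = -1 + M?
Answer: 745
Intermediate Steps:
o = 18 (o = 1*18 = 18)
(746 + r(22, -18)) + o = (746 + (-1 - 18)) + 18 = (746 - 19) + 18 = 727 + 18 = 745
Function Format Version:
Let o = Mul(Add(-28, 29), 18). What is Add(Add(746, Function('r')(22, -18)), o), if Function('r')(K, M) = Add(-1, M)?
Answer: 745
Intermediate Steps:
o = 18 (o = Mul(1, 18) = 18)
Add(Add(746, Function('r')(22, -18)), o) = Add(Add(746, Add(-1, -18)), 18) = Add(Add(746, -19), 18) = Add(727, 18) = 745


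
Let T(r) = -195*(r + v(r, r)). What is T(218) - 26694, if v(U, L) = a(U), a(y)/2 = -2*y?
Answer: 100836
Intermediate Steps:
a(y) = -4*y (a(y) = 2*(-2*y) = -4*y)
v(U, L) = -4*U
T(r) = 585*r (T(r) = -195*(r - 4*r) = -(-585)*r = 585*r)
T(218) - 26694 = 585*218 - 26694 = 127530 - 26694 = 100836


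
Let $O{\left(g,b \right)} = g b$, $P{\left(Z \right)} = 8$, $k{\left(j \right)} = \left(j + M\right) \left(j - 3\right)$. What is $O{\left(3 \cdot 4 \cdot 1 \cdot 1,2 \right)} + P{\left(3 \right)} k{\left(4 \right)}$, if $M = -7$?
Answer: $0$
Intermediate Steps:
$k{\left(j \right)} = \left(-7 + j\right) \left(-3 + j\right)$ ($k{\left(j \right)} = \left(j - 7\right) \left(j - 3\right) = \left(-7 + j\right) \left(-3 + j\right)$)
$O{\left(g,b \right)} = b g$
$O{\left(3 \cdot 4 \cdot 1 \cdot 1,2 \right)} + P{\left(3 \right)} k{\left(4 \right)} = 2 \cdot 3 \cdot 4 \cdot 1 \cdot 1 + 8 \left(21 + 4^{2} - 40\right) = 2 \cdot 3 \cdot 4 \cdot 1 + 8 \left(21 + 16 - 40\right) = 2 \cdot 3 \cdot 4 + 8 \left(-3\right) = 2 \cdot 12 - 24 = 24 - 24 = 0$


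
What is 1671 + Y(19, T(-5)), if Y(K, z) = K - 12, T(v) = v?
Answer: 1678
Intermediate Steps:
Y(K, z) = -12 + K
1671 + Y(19, T(-5)) = 1671 + (-12 + 19) = 1671 + 7 = 1678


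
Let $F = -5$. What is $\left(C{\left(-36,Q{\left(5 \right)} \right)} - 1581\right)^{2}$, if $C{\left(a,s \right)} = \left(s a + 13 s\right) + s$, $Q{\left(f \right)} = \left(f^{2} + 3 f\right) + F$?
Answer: $5527201$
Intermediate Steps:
$Q{\left(f \right)} = -5 + f^{2} + 3 f$ ($Q{\left(f \right)} = \left(f^{2} + 3 f\right) - 5 = -5 + f^{2} + 3 f$)
$C{\left(a,s \right)} = 14 s + a s$ ($C{\left(a,s \right)} = \left(a s + 13 s\right) + s = \left(13 s + a s\right) + s = 14 s + a s$)
$\left(C{\left(-36,Q{\left(5 \right)} \right)} - 1581\right)^{2} = \left(\left(-5 + 5^{2} + 3 \cdot 5\right) \left(14 - 36\right) - 1581\right)^{2} = \left(\left(-5 + 25 + 15\right) \left(-22\right) - 1581\right)^{2} = \left(35 \left(-22\right) - 1581\right)^{2} = \left(-770 - 1581\right)^{2} = \left(-2351\right)^{2} = 5527201$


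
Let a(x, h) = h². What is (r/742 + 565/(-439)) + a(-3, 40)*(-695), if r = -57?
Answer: -362221100253/325738 ≈ -1.1120e+6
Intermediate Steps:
(r/742 + 565/(-439)) + a(-3, 40)*(-695) = (-57/742 + 565/(-439)) + 40²*(-695) = (-57*1/742 + 565*(-1/439)) + 1600*(-695) = (-57/742 - 565/439) - 1112000 = -444253/325738 - 1112000 = -362221100253/325738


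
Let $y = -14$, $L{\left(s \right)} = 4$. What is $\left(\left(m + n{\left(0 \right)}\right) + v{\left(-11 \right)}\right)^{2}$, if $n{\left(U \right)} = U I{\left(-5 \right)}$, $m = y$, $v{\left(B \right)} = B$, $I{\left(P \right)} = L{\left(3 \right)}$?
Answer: $625$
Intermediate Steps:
$I{\left(P \right)} = 4$
$m = -14$
$n{\left(U \right)} = 4 U$ ($n{\left(U \right)} = U 4 = 4 U$)
$\left(\left(m + n{\left(0 \right)}\right) + v{\left(-11 \right)}\right)^{2} = \left(\left(-14 + 4 \cdot 0\right) - 11\right)^{2} = \left(\left(-14 + 0\right) - 11\right)^{2} = \left(-14 - 11\right)^{2} = \left(-25\right)^{2} = 625$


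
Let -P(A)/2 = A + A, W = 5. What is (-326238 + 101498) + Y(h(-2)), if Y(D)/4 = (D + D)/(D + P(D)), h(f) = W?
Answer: -674228/3 ≈ -2.2474e+5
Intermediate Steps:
P(A) = -4*A (P(A) = -2*(A + A) = -4*A)
h(f) = 5
Y(D) = -8/3 (Y(D) = 4*((D + D)/(D - 4*D)) = 4*((2*D)/((-3*D))) = 4*((2*D)*(-1/(3*D))) = 4*(-⅔) = -8/3)
(-326238 + 101498) + Y(h(-2)) = (-326238 + 101498) - 8/3 = -224740 - 8/3 = -674228/3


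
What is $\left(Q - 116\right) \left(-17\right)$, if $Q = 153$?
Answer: $-629$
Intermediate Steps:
$\left(Q - 116\right) \left(-17\right) = \left(153 - 116\right) \left(-17\right) = 37 \left(-17\right) = -629$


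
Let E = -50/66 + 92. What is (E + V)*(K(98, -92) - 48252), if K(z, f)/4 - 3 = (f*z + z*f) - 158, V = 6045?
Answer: -2227456000/3 ≈ -7.4248e+8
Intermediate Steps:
E = 3011/33 (E = (1/66)*(-50) + 92 = -25/33 + 92 = 3011/33 ≈ 91.242)
K(z, f) = -620 + 8*f*z (K(z, f) = 12 + 4*((f*z + z*f) - 158) = 12 + 4*((f*z + f*z) - 158) = 12 + 4*(2*f*z - 158) = 12 + 4*(-158 + 2*f*z) = 12 + (-632 + 8*f*z) = -620 + 8*f*z)
(E + V)*(K(98, -92) - 48252) = (3011/33 + 6045)*((-620 + 8*(-92)*98) - 48252) = 202496*((-620 - 72128) - 48252)/33 = 202496*(-72748 - 48252)/33 = (202496/33)*(-121000) = -2227456000/3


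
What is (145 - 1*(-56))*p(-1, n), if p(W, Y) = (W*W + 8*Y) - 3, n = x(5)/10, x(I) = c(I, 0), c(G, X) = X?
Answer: -402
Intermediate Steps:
x(I) = 0
n = 0 (n = 0/10 = 0*(⅒) = 0)
p(W, Y) = -3 + W² + 8*Y (p(W, Y) = (W² + 8*Y) - 3 = -3 + W² + 8*Y)
(145 - 1*(-56))*p(-1, n) = (145 - 1*(-56))*(-3 + (-1)² + 8*0) = (145 + 56)*(-3 + 1 + 0) = 201*(-2) = -402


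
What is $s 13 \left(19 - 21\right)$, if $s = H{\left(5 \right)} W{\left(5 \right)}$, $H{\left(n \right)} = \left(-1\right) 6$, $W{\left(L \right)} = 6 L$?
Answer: $4680$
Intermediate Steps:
$H{\left(n \right)} = -6$
$s = -180$ ($s = - 6 \cdot 6 \cdot 5 = \left(-6\right) 30 = -180$)
$s 13 \left(19 - 21\right) = \left(-180\right) 13 \left(19 - 21\right) = - 2340 \left(19 - 21\right) = \left(-2340\right) \left(-2\right) = 4680$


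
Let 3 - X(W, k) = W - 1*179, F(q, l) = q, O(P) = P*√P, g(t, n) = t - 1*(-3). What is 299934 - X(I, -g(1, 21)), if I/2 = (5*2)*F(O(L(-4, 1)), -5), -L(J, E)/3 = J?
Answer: 299752 + 480*√3 ≈ 3.0058e+5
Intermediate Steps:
g(t, n) = 3 + t (g(t, n) = t + 3 = 3 + t)
L(J, E) = -3*J
O(P) = P^(3/2)
I = 480*√3 (I = 2*((5*2)*(-3*(-4))^(3/2)) = 2*(10*12^(3/2)) = 2*(10*(24*√3)) = 2*(240*√3) = 480*√3 ≈ 831.38)
X(W, k) = 182 - W (X(W, k) = 3 - (W - 1*179) = 3 - (W - 179) = 3 - (-179 + W) = 3 + (179 - W) = 182 - W)
299934 - X(I, -g(1, 21)) = 299934 - (182 - 480*√3) = 299934 + (-182 + 480*√3) = 299752 + 480*√3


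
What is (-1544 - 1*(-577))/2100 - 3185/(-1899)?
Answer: 1617389/1329300 ≈ 1.2167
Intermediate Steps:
(-1544 - 1*(-577))/2100 - 3185/(-1899) = (-1544 + 577)*(1/2100) - 3185*(-1/1899) = -967*1/2100 + 3185/1899 = -967/2100 + 3185/1899 = 1617389/1329300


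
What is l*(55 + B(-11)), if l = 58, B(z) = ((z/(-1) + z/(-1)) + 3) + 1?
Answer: 4698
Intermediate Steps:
B(z) = 4 - 2*z (B(z) = ((z*(-1) + z*(-1)) + 3) + 1 = ((-z - z) + 3) + 1 = (-2*z + 3) + 1 = (3 - 2*z) + 1 = 4 - 2*z)
l*(55 + B(-11)) = 58*(55 + (4 - 2*(-11))) = 58*(55 + (4 + 22)) = 58*(55 + 26) = 58*81 = 4698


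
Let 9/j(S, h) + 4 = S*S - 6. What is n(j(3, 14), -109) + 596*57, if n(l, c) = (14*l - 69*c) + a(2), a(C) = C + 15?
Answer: 41384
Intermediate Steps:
j(S, h) = 9/(-10 + S**2) (j(S, h) = 9/(-4 + (S*S - 6)) = 9/(-4 + (S**2 - 6)) = 9/(-4 + (-6 + S**2)) = 9/(-10 + S**2))
a(C) = 15 + C
n(l, c) = 17 - 69*c + 14*l (n(l, c) = (14*l - 69*c) + (15 + 2) = (-69*c + 14*l) + 17 = 17 - 69*c + 14*l)
n(j(3, 14), -109) + 596*57 = (17 - 69*(-109) + 14*(9/(-10 + 3**2))) + 596*57 = (17 + 7521 + 14*(9/(-10 + 9))) + 33972 = (17 + 7521 + 14*(9/(-1))) + 33972 = (17 + 7521 + 14*(9*(-1))) + 33972 = (17 + 7521 + 14*(-9)) + 33972 = (17 + 7521 - 126) + 33972 = 7412 + 33972 = 41384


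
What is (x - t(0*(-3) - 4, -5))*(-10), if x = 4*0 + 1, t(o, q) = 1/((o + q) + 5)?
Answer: -25/2 ≈ -12.500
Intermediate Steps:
t(o, q) = 1/(5 + o + q)
x = 1 (x = 0 + 1 = 1)
(x - t(0*(-3) - 4, -5))*(-10) = (1 - 1/(5 + (0*(-3) - 4) - 5))*(-10) = (1 - 1/(5 + (0 - 4) - 5))*(-10) = (1 - 1/(5 - 4 - 5))*(-10) = (1 - 1/(-4))*(-10) = (1 - 1*(-¼))*(-10) = (1 + ¼)*(-10) = (5/4)*(-10) = -25/2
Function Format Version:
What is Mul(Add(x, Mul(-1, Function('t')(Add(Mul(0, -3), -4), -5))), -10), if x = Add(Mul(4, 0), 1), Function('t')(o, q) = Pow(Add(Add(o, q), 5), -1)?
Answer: Rational(-25, 2) ≈ -12.500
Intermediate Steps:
Function('t')(o, q) = Pow(Add(5, o, q), -1)
x = 1 (x = Add(0, 1) = 1)
Mul(Add(x, Mul(-1, Function('t')(Add(Mul(0, -3), -4), -5))), -10) = Mul(Add(1, Mul(-1, Pow(Add(5, Add(Mul(0, -3), -4), -5), -1))), -10) = Mul(Add(1, Mul(-1, Pow(Add(5, Add(0, -4), -5), -1))), -10) = Mul(Add(1, Mul(-1, Pow(Add(5, -4, -5), -1))), -10) = Mul(Add(1, Mul(-1, Pow(-4, -1))), -10) = Mul(Add(1, Mul(-1, Rational(-1, 4))), -10) = Mul(Add(1, Rational(1, 4)), -10) = Mul(Rational(5, 4), -10) = Rational(-25, 2)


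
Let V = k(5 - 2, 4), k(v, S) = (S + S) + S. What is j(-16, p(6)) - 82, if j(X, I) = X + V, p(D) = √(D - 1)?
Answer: -86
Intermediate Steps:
p(D) = √(-1 + D)
k(v, S) = 3*S (k(v, S) = 2*S + S = 3*S)
V = 12 (V = 3*4 = 12)
j(X, I) = 12 + X (j(X, I) = X + 12 = 12 + X)
j(-16, p(6)) - 82 = (12 - 16) - 82 = -4 - 82 = -86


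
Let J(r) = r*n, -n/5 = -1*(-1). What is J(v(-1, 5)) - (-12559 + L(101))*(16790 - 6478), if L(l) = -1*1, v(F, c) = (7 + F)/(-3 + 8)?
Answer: 129518714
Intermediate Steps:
n = -5 (n = -(-5)*(-1) = -5*1 = -5)
v(F, c) = 7/5 + F/5 (v(F, c) = (7 + F)/5 = (7 + F)*(⅕) = 7/5 + F/5)
J(r) = -5*r (J(r) = r*(-5) = -5*r)
L(l) = -1
J(v(-1, 5)) - (-12559 + L(101))*(16790 - 6478) = -5*(7/5 + (⅕)*(-1)) - (-12559 - 1)*(16790 - 6478) = -5*(7/5 - ⅕) - (-12560)*10312 = -5*6/5 - 1*(-129518720) = -6 + 129518720 = 129518714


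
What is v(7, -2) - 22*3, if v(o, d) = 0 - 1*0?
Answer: -66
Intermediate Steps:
v(o, d) = 0 (v(o, d) = 0 + 0 = 0)
v(7, -2) - 22*3 = 0 - 22*3 = 0 - 66 = -66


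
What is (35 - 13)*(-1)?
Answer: -22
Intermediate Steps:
(35 - 13)*(-1) = 22*(-1) = -22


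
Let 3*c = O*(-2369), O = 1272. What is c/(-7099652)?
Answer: 251114/1774913 ≈ 0.14148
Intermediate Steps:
c = -1004456 (c = (1272*(-2369))/3 = (⅓)*(-3013368) = -1004456)
c/(-7099652) = -1004456/(-7099652) = -1004456*(-1/7099652) = 251114/1774913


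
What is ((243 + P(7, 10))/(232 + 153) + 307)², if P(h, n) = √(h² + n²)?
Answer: (118438 + √149)²/148225 ≈ 94657.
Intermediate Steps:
((243 + P(7, 10))/(232 + 153) + 307)² = ((243 + √(7² + 10²))/(232 + 153) + 307)² = ((243 + √(49 + 100))/385 + 307)² = ((243 + √149)*(1/385) + 307)² = ((243/385 + √149/385) + 307)² = (118438/385 + √149/385)²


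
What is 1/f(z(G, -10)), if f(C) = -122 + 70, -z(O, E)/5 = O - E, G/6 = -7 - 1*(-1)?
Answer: -1/52 ≈ -0.019231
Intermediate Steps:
G = -36 (G = 6*(-7 - 1*(-1)) = 6*(-7 + 1) = 6*(-6) = -36)
z(O, E) = -5*O + 5*E (z(O, E) = -5*(O - E) = -5*O + 5*E)
f(C) = -52
1/f(z(G, -10)) = 1/(-52) = -1/52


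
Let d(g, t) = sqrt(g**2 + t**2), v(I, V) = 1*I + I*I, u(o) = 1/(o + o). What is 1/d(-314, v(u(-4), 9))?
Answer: 64*sqrt(403849265)/403849265 ≈ 0.0031847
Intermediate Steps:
u(o) = 1/(2*o)
v(I, V) = I + I**2
1/d(-314, v(u(-4), 9)) = 1/(sqrt((-314)**2 + (((1/2)/(-4))*(1 + (1/2)/(-4)))**2)) = 1/(sqrt(98596 + (((1/2)*(-1/4))*(1 + (1/2)*(-1/4)))**2)) = 1/(sqrt(98596 + (-(1 - 1/8)/8)**2)) = 1/(sqrt(98596 + (-1/8*7/8)**2)) = 1/(sqrt(98596 + (-7/64)**2)) = 1/(sqrt(98596 + 49/4096)) = 1/(sqrt(403849265/4096)) = 1/(sqrt(403849265)/64) = 64*sqrt(403849265)/403849265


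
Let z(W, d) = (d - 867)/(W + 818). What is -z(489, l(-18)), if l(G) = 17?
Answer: 850/1307 ≈ 0.65034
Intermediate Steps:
z(W, d) = (-867 + d)/(818 + W)
-z(489, l(-18)) = -(-867 + 17)/(818 + 489) = -(-850)/1307 = -1*(-850/1307) = 850/1307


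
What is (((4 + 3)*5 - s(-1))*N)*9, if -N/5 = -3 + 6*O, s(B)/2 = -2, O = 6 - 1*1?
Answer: -47385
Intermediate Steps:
O = 5 (O = 6 - 1 = 5)
s(B) = -4 (s(B) = 2*(-2) = -4)
N = -135 (N = -5*(-3 + 6*5) = -5*(-3 + 30) = -5*27 = -135)
(((4 + 3)*5 - s(-1))*N)*9 = (((4 + 3)*5 - 1*(-4))*(-135))*9 = ((7*5 + 4)*(-135))*9 = ((35 + 4)*(-135))*9 = (39*(-135))*9 = -5265*9 = -47385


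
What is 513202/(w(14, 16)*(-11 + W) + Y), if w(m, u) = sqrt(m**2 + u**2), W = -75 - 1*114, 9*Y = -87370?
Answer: -20177306433/308451845 + 166277448*sqrt(113)/61690369 ≈ -36.763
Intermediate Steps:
Y = -87370/9 (Y = (1/9)*(-87370) = -87370/9 ≈ -9707.8)
W = -189 (W = -75 - 114 = -189)
513202/(w(14, 16)*(-11 + W) + Y) = 513202/(sqrt(14**2 + 16**2)*(-11 - 189) - 87370/9) = 513202/(sqrt(196 + 256)*(-200) - 87370/9) = 513202/(sqrt(452)*(-200) - 87370/9) = 513202/((2*sqrt(113))*(-200) - 87370/9) = 513202/(-400*sqrt(113) - 87370/9) = 513202/(-87370/9 - 400*sqrt(113))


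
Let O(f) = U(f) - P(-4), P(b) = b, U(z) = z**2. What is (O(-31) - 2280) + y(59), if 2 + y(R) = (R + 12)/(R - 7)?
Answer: -68413/52 ≈ -1315.6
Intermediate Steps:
y(R) = -2 + (12 + R)/(-7 + R) (y(R) = -2 + (R + 12)/(R - 7) = -2 + (12 + R)/(-7 + R))
O(f) = 4 + f**2 (O(f) = f**2 - 1*(-4) = f**2 + 4 = 4 + f**2)
(O(-31) - 2280) + y(59) = ((4 + (-31)**2) - 2280) + (26 - 1*59)/(-7 + 59) = ((4 + 961) - 2280) + (26 - 59)/52 = (965 - 2280) + (1/52)*(-33) = -1315 - 33/52 = -68413/52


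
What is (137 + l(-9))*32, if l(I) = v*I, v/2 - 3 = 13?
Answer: -4832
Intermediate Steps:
v = 32 (v = 6 + 2*13 = 6 + 26 = 32)
l(I) = 32*I
(137 + l(-9))*32 = (137 + 32*(-9))*32 = (137 - 288)*32 = -151*32 = -4832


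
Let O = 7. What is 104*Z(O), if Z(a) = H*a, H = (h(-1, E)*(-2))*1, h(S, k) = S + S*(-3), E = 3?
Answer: -2912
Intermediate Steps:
h(S, k) = -2*S (h(S, k) = S - 3*S = -2*S)
H = -4 (H = (-2*(-1)*(-2))*1 = (2*(-2))*1 = -4*1 = -4)
Z(a) = -4*a
104*Z(O) = 104*(-4*7) = 104*(-28) = -2912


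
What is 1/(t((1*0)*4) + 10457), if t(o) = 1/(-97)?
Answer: 97/1014328 ≈ 9.5630e-5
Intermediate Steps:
t(o) = -1/97
1/(t((1*0)*4) + 10457) = 1/(-1/97 + 10457) = 1/(1014328/97) = 97/1014328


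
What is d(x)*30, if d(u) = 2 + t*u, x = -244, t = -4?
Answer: 29340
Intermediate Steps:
d(u) = 2 - 4*u
d(x)*30 = (2 - 4*(-244))*30 = (2 + 976)*30 = 978*30 = 29340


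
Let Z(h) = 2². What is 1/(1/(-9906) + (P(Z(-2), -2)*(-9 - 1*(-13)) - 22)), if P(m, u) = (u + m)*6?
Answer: 9906/257555 ≈ 0.038462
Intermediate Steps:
Z(h) = 4
P(m, u) = 6*m + 6*u (P(m, u) = (m + u)*6 = 6*m + 6*u)
1/(1/(-9906) + (P(Z(-2), -2)*(-9 - 1*(-13)) - 22)) = 1/(1/(-9906) + ((6*4 + 6*(-2))*(-9 - 1*(-13)) - 22)) = 1/(-1/9906 + ((24 - 12)*(-9 + 13) - 22)) = 1/(-1/9906 + (12*4 - 22)) = 1/(-1/9906 + (48 - 22)) = 1/(-1/9906 + 26) = 1/(257555/9906) = 9906/257555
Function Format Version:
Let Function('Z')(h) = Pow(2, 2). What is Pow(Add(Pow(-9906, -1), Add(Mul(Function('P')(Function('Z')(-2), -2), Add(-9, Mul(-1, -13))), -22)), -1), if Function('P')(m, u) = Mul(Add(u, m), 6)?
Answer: Rational(9906, 257555) ≈ 0.038462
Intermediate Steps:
Function('Z')(h) = 4
Function('P')(m, u) = Add(Mul(6, m), Mul(6, u)) (Function('P')(m, u) = Mul(Add(m, u), 6) = Add(Mul(6, m), Mul(6, u)))
Pow(Add(Pow(-9906, -1), Add(Mul(Function('P')(Function('Z')(-2), -2), Add(-9, Mul(-1, -13))), -22)), -1) = Pow(Add(Pow(-9906, -1), Add(Mul(Add(Mul(6, 4), Mul(6, -2)), Add(-9, Mul(-1, -13))), -22)), -1) = Pow(Add(Rational(-1, 9906), Add(Mul(Add(24, -12), Add(-9, 13)), -22)), -1) = Pow(Add(Rational(-1, 9906), Add(Mul(12, 4), -22)), -1) = Pow(Add(Rational(-1, 9906), Add(48, -22)), -1) = Pow(Add(Rational(-1, 9906), 26), -1) = Pow(Rational(257555, 9906), -1) = Rational(9906, 257555)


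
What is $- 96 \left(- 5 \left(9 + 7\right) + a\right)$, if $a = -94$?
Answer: $16704$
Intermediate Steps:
$- 96 \left(- 5 \left(9 + 7\right) + a\right) = - 96 \left(- 5 \left(9 + 7\right) - 94\right) = - 96 \left(\left(-5\right) 16 - 94\right) = - 96 \left(-80 - 94\right) = \left(-96\right) \left(-174\right) = 16704$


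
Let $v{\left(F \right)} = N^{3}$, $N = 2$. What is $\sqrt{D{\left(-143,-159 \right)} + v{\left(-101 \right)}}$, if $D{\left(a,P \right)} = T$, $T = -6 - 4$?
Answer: $i \sqrt{2} \approx 1.4142 i$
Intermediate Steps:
$T = -10$ ($T = -6 - 4 = -10$)
$v{\left(F \right)} = 8$ ($v{\left(F \right)} = 2^{3} = 8$)
$D{\left(a,P \right)} = -10$
$\sqrt{D{\left(-143,-159 \right)} + v{\left(-101 \right)}} = \sqrt{-10 + 8} = \sqrt{-2} = i \sqrt{2}$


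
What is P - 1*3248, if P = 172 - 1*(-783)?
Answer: -2293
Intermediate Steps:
P = 955 (P = 172 + 783 = 955)
P - 1*3248 = 955 - 1*3248 = 955 - 3248 = -2293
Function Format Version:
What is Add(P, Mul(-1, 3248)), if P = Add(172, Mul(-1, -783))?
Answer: -2293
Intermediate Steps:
P = 955 (P = Add(172, 783) = 955)
Add(P, Mul(-1, 3248)) = Add(955, Mul(-1, 3248)) = Add(955, -3248) = -2293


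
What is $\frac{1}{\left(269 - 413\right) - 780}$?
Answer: $- \frac{1}{924} \approx -0.0010823$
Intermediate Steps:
$\frac{1}{\left(269 - 413\right) - 780} = \frac{1}{-144 - 780} = \frac{1}{-924} = - \frac{1}{924}$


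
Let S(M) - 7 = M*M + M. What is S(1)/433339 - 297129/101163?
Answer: -42918891088/14612624419 ≈ -2.9371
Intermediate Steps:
S(M) = 7 + M + M² (S(M) = 7 + (M*M + M) = 7 + (M² + M) = 7 + (M + M²) = 7 + M + M²)
S(1)/433339 - 297129/101163 = (7 + 1 + 1²)/433339 - 297129/101163 = (7 + 1 + 1)*(1/433339) - 297129*1/101163 = 9*(1/433339) - 99043/33721 = 9/433339 - 99043/33721 = -42918891088/14612624419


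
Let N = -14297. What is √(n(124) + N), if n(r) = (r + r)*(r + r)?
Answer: √47207 ≈ 217.27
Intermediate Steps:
n(r) = 4*r² (n(r) = (2*r)*(2*r) = 4*r²)
√(n(124) + N) = √(4*124² - 14297) = √(4*15376 - 14297) = √(61504 - 14297) = √47207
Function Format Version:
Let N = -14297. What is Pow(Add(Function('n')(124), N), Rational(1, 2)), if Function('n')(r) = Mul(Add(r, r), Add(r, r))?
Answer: Pow(47207, Rational(1, 2)) ≈ 217.27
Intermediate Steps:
Function('n')(r) = Mul(4, Pow(r, 2)) (Function('n')(r) = Mul(Mul(2, r), Mul(2, r)) = Mul(4, Pow(r, 2)))
Pow(Add(Function('n')(124), N), Rational(1, 2)) = Pow(Add(Mul(4, Pow(124, 2)), -14297), Rational(1, 2)) = Pow(Add(Mul(4, 15376), -14297), Rational(1, 2)) = Pow(Add(61504, -14297), Rational(1, 2)) = Pow(47207, Rational(1, 2))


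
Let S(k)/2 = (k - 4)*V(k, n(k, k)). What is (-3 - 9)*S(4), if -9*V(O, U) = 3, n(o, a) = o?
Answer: 0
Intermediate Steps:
V(O, U) = -1/3 (V(O, U) = -1/9*3 = -1/3)
S(k) = 8/3 - 2*k/3 (S(k) = 2*((k - 4)*(-1/3)) = 2*((-4 + k)*(-1/3)) = 2*(4/3 - k/3) = 8/3 - 2*k/3)
(-3 - 9)*S(4) = (-3 - 9)*(8/3 - 2/3*4) = -12*(8/3 - 8/3) = -12*0 = 0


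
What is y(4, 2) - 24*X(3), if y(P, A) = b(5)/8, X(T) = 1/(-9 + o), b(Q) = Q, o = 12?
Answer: -59/8 ≈ -7.3750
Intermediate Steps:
X(T) = ⅓ (X(T) = 1/(-9 + 12) = 1/3 = ⅓)
y(P, A) = 5/8
y(4, 2) - 24*X(3) = 5/8 - 24*⅓ = 5/8 - 8 = -59/8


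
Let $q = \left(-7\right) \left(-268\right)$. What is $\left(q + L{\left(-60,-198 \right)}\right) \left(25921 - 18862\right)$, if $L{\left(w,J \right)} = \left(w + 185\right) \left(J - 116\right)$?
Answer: $-263823066$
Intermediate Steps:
$L{\left(w,J \right)} = \left(-116 + J\right) \left(185 + w\right)$ ($L{\left(w,J \right)} = \left(185 + w\right) \left(-116 + J\right) = \left(-116 + J\right) \left(185 + w\right)$)
$q = 1876$
$\left(q + L{\left(-60,-198 \right)}\right) \left(25921 - 18862\right) = \left(1876 - 39250\right) \left(25921 - 18862\right) = \left(1876 + \left(-21460 + 6960 - 36630 + 11880\right)\right) 7059 = \left(1876 - 39250\right) 7059 = \left(-37374\right) 7059 = -263823066$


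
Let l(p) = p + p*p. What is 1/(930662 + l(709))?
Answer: 1/1434052 ≈ 6.9733e-7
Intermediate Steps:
l(p) = p + p²
1/(930662 + l(709)) = 1/(930662 + 709*(1 + 709)) = 1/(930662 + 709*710) = 1/(930662 + 503390) = 1/1434052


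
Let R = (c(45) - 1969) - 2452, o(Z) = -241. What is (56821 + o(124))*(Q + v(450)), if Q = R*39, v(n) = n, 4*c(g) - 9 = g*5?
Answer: -9600918750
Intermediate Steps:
c(g) = 9/4 + 5*g/4 (c(g) = 9/4 + (g*5)/4 = 9/4 + (5*g)/4 = 9/4 + 5*g/4)
R = -8725/2 (R = ((9/4 + (5/4)*45) - 1969) - 2452 = ((9/4 + 225/4) - 1969) - 2452 = (117/2 - 1969) - 2452 = -3821/2 - 2452 = -8725/2 ≈ -4362.5)
Q = -340275/2 (Q = -8725/2*39 = -340275/2 ≈ -1.7014e+5)
(56821 + o(124))*(Q + v(450)) = (56821 - 241)*(-340275/2 + 450) = 56580*(-339375/2) = -9600918750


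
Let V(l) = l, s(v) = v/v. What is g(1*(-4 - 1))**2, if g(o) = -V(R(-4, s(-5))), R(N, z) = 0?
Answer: 0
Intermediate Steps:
s(v) = 1
g(o) = 0 (g(o) = -1*0 = 0)
g(1*(-4 - 1))**2 = 0**2 = 0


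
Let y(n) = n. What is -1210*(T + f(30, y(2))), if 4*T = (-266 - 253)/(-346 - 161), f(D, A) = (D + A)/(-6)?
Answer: 6229685/1014 ≈ 6143.7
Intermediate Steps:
f(D, A) = -A/6 - D/6 (f(D, A) = (A + D)*(-1/6) = -A/6 - D/6)
T = 173/676 (T = ((-266 - 253)/(-346 - 161))/4 = (-519/(-507))/4 = (-519*(-1/507))/4 = (1/4)*(173/169) = 173/676 ≈ 0.25592)
-1210*(T + f(30, y(2))) = -1210*(173/676 + (-1/6*2 - 1/6*30)) = -1210*(173/676 + (-1/3 - 5)) = -1210*(173/676 - 16/3) = -1210*(-10297/2028) = 6229685/1014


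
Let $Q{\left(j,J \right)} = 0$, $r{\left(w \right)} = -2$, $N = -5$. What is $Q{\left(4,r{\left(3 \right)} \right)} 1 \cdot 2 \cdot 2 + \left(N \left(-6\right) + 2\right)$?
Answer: $32$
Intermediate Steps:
$Q{\left(4,r{\left(3 \right)} \right)} 1 \cdot 2 \cdot 2 + \left(N \left(-6\right) + 2\right) = 0 \cdot 1 \cdot 2 \cdot 2 + \left(\left(-5\right) \left(-6\right) + 2\right) = 0 \cdot 2 \cdot 2 + \left(30 + 2\right) = 0 \cdot 4 + 32 = 0 + 32 = 32$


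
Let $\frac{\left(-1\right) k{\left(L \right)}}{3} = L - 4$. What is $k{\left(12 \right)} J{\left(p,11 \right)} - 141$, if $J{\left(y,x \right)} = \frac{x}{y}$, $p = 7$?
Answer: $- \frac{1251}{7} \approx -178.71$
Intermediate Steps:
$k{\left(L \right)} = 12 - 3 L$ ($k{\left(L \right)} = - 3 \left(L - 4\right) = - 3 \left(-4 + L\right) = 12 - 3 L$)
$k{\left(12 \right)} J{\left(p,11 \right)} - 141 = \left(12 - 36\right) \frac{11}{7} - 141 = \left(12 - 36\right) 11 \cdot \frac{1}{7} - 141 = \left(-24\right) \frac{11}{7} - 141 = - \frac{264}{7} - 141 = - \frac{1251}{7}$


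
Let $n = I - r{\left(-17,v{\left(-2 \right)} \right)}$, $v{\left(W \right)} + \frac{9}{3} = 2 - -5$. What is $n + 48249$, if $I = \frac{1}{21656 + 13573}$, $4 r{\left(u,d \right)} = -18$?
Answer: $\frac{3399845105}{70458} \approx 48254.0$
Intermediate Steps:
$v{\left(W \right)} = 4$ ($v{\left(W \right)} = -3 + \left(2 - -5\right) = -3 + \left(2 + 5\right) = -3 + 7 = 4$)
$r{\left(u,d \right)} = - \frac{9}{2}$ ($r{\left(u,d \right)} = \frac{1}{4} \left(-18\right) = - \frac{9}{2}$)
$I = \frac{1}{35229} \approx 2.8386 \cdot 10^{-5}$
$n = \frac{317063}{70458}$ ($n = \frac{1}{35229} - - \frac{9}{2} = \frac{1}{35229} + \frac{9}{2} = \frac{317063}{70458} \approx 4.5$)
$n + 48249 = \frac{317063}{70458} + 48249 = \frac{3399845105}{70458}$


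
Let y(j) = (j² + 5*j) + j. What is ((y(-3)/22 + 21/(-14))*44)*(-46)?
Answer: 3864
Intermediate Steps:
y(j) = j² + 6*j
((y(-3)/22 + 21/(-14))*44)*(-46) = ((-3*(6 - 3)/22 + 21/(-14))*44)*(-46) = ((-3*3*(1/22) + 21*(-1/14))*44)*(-46) = ((-9*1/22 - 3/2)*44)*(-46) = ((-9/22 - 3/2)*44)*(-46) = -21/11*44*(-46) = -84*(-46) = 3864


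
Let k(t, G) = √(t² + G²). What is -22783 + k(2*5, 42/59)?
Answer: -22783 + 2*√87466/59 ≈ -22773.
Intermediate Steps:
k(t, G) = √(G² + t²)
-22783 + k(2*5, 42/59) = -22783 + √((42/59)² + (2*5)²) = -22783 + √((42*(1/59))² + 10²) = -22783 + √((42/59)² + 100) = -22783 + √(1764/3481 + 100) = -22783 + √(349864/3481) = -22783 + 2*√87466/59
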